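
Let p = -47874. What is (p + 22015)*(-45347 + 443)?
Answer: 1161172536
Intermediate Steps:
(p + 22015)*(-45347 + 443) = (-47874 + 22015)*(-45347 + 443) = -25859*(-44904) = 1161172536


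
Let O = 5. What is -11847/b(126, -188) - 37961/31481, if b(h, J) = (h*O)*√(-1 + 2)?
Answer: -132290279/6611010 ≈ -20.011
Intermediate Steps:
b(h, J) = 5*h (b(h, J) = (h*5)*√(-1 + 2) = (5*h)*√1 = (5*h)*1 = 5*h)
-11847/b(126, -188) - 37961/31481 = -11847/(5*126) - 37961/31481 = -11847/630 - 37961*1/31481 = -11847*1/630 - 37961/31481 = -3949/210 - 37961/31481 = -132290279/6611010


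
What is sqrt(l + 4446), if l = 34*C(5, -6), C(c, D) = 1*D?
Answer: sqrt(4242) ≈ 65.131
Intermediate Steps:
C(c, D) = D
l = -204 (l = 34*(-6) = -204)
sqrt(l + 4446) = sqrt(-204 + 4446) = sqrt(4242)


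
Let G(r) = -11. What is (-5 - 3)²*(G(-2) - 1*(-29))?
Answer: 1152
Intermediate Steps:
(-5 - 3)²*(G(-2) - 1*(-29)) = (-5 - 3)²*(-11 - 1*(-29)) = (-8)²*(-11 + 29) = 64*18 = 1152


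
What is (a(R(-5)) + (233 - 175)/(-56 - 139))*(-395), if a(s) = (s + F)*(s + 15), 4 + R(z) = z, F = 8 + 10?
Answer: -827288/39 ≈ -21213.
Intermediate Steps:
F = 18
R(z) = -4 + z
a(s) = (15 + s)*(18 + s) (a(s) = (s + 18)*(s + 15) = (18 + s)*(15 + s) = (15 + s)*(18 + s))
(a(R(-5)) + (233 - 175)/(-56 - 139))*(-395) = ((270 + (-4 - 5)² + 33*(-4 - 5)) + (233 - 175)/(-56 - 139))*(-395) = ((270 + (-9)² + 33*(-9)) + 58/(-195))*(-395) = ((270 + 81 - 297) + 58*(-1/195))*(-395) = (54 - 58/195)*(-395) = (10472/195)*(-395) = -827288/39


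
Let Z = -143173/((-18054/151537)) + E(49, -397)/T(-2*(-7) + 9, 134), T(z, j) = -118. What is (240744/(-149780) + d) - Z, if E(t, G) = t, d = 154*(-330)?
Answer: -423381866022712/338016015 ≈ -1.2526e+6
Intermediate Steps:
d = -50820
Z = 10847999702/9027 (Z = -143173/((-18054/151537)) + 49/(-118) = -143173/((-18054*1/151537)) + 49*(-1/118) = -143173/(-18054/151537) - 49/118 = -143173*(-151537/18054) - 49/118 = 21696006901/18054 - 49/118 = 10847999702/9027 ≈ 1.2017e+6)
(240744/(-149780) + d) - Z = (240744/(-149780) - 50820) - 1*10847999702/9027 = (240744*(-1/149780) - 50820) - 10847999702/9027 = (-60186/37445 - 50820) - 10847999702/9027 = -1903015086/37445 - 10847999702/9027 = -423381866022712/338016015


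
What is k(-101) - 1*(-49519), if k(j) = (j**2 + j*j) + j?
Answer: 69820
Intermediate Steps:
k(j) = j + 2*j**2 (k(j) = (j**2 + j**2) + j = 2*j**2 + j = j + 2*j**2)
k(-101) - 1*(-49519) = -101*(1 + 2*(-101)) - 1*(-49519) = -101*(1 - 202) + 49519 = -101*(-201) + 49519 = 20301 + 49519 = 69820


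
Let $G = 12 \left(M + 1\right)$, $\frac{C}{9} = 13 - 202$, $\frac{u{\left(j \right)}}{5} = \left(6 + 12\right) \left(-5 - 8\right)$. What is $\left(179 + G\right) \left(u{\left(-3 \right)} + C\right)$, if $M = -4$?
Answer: $-410553$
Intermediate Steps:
$u{\left(j \right)} = -1170$ ($u{\left(j \right)} = 5 \left(6 + 12\right) \left(-5 - 8\right) = 5 \cdot 18 \left(-13\right) = 5 \left(-234\right) = -1170$)
$C = -1701$ ($C = 9 \left(13 - 202\right) = 9 \left(-189\right) = -1701$)
$G = -36$ ($G = 12 \left(-4 + 1\right) = 12 \left(-3\right) = -36$)
$\left(179 + G\right) \left(u{\left(-3 \right)} + C\right) = \left(179 - 36\right) \left(-1170 - 1701\right) = 143 \left(-2871\right) = -410553$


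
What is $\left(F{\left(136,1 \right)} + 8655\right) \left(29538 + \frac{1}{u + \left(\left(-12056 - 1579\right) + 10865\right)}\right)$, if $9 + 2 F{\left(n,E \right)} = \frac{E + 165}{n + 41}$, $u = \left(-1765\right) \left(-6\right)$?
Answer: $\frac{707385014294323}{2768280} \approx 2.5553 \cdot 10^{8}$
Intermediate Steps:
$u = 10590$
$F{\left(n,E \right)} = - \frac{9}{2} + \frac{165 + E}{2 \left(41 + n\right)}$ ($F{\left(n,E \right)} = - \frac{9}{2} + \frac{\left(E + 165\right) \frac{1}{n + 41}}{2} = - \frac{9}{2} + \frac{\left(165 + E\right) \frac{1}{41 + n}}{2} = - \frac{9}{2} + \frac{\frac{1}{41 + n} \left(165 + E\right)}{2} = - \frac{9}{2} + \frac{165 + E}{2 \left(41 + n\right)}$)
$\left(F{\left(136,1 \right)} + 8655\right) \left(29538 + \frac{1}{u + \left(\left(-12056 - 1579\right) + 10865\right)}\right) = \left(\frac{-204 + 1 - 1224}{2 \left(41 + 136\right)} + 8655\right) \left(29538 + \frac{1}{10590 + \left(\left(-12056 - 1579\right) + 10865\right)}\right) = \left(\frac{-204 + 1 - 1224}{2 \cdot 177} + 8655\right) \left(29538 + \frac{1}{10590 + \left(-13635 + 10865\right)}\right) = \left(\frac{1}{2} \cdot \frac{1}{177} \left(-1427\right) + 8655\right) \left(29538 + \frac{1}{10590 - 2770}\right) = \left(- \frac{1427}{354} + 8655\right) \left(29538 + \frac{1}{7820}\right) = \frac{3062443 \left(29538 + \frac{1}{7820}\right)}{354} = \frac{3062443}{354} \cdot \frac{230987161}{7820} = \frac{707385014294323}{2768280}$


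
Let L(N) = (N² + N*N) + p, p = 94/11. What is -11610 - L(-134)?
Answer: -522836/11 ≈ -47531.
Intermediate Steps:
p = 94/11 (p = 94*(1/11) = 94/11 ≈ 8.5455)
L(N) = 94/11 + 2*N² (L(N) = (N² + N*N) + 94/11 = (N² + N²) + 94/11 = 2*N² + 94/11 = 94/11 + 2*N²)
-11610 - L(-134) = -11610 - (94/11 + 2*(-134)²) = -11610 - (94/11 + 2*17956) = -11610 - (94/11 + 35912) = -11610 - 1*395126/11 = -11610 - 395126/11 = -522836/11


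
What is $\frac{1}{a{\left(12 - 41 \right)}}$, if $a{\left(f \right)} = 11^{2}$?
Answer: $\frac{1}{121} \approx 0.0082645$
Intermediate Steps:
$a{\left(f \right)} = 121$
$\frac{1}{a{\left(12 - 41 \right)}} = \frac{1}{121}$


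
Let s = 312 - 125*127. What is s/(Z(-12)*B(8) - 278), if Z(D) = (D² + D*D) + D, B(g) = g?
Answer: -15563/1930 ≈ -8.0637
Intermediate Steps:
s = -15563 (s = 312 - 15875 = -15563)
Z(D) = D + 2*D² (Z(D) = (D² + D²) + D = 2*D² + D = D + 2*D²)
s/(Z(-12)*B(8) - 278) = -15563/(-12*(1 + 2*(-12))*8 - 278) = -15563/(-12*(1 - 24)*8 - 278) = -15563/(-12*(-23)*8 - 278) = -15563/(276*8 - 278) = -15563/(2208 - 278) = -15563/1930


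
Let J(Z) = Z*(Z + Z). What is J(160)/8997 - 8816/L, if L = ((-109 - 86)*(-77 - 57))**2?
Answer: 2913174830204/511911980775 ≈ 5.6908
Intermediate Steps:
J(Z) = 2*Z**2 (J(Z) = Z*(2*Z) = 2*Z**2)
L = 682776900 (L = (-195*(-134))**2 = 26130**2 = 682776900)
J(160)/8997 - 8816/L = (2*160**2)/8997 - 8816/682776900 = (2*25600)*(1/8997) - 8816*1/682776900 = 51200*(1/8997) - 2204/170694225 = 51200/8997 - 2204/170694225 = 2913174830204/511911980775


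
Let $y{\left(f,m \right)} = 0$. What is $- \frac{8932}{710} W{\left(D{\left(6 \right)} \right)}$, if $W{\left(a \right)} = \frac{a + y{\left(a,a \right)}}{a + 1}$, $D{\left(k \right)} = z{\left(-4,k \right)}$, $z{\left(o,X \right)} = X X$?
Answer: $- \frac{160776}{13135} \approx -12.24$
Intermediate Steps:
$z{\left(o,X \right)} = X^{2}$
$D{\left(k \right)} = k^{2}$
$W{\left(a \right)} = \frac{a}{1 + a}$ ($W{\left(a \right)} = \frac{a + 0}{a + 1} = \frac{a}{1 + a}$)
$- \frac{8932}{710} W{\left(D{\left(6 \right)} \right)} = - \frac{8932}{710} \frac{6^{2}}{1 + 6^{2}} = \left(-8932\right) \frac{1}{710} \frac{36}{1 + 36} = - \frac{4466 \cdot \frac{36}{37}}{355} = - \frac{4466 \cdot 36 \cdot \frac{1}{37}}{355} = \left(- \frac{4466}{355}\right) \frac{36}{37} = - \frac{160776}{13135}$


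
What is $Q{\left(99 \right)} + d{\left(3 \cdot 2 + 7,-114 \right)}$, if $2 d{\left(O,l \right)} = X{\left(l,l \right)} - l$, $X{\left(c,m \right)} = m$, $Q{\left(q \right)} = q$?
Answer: $99$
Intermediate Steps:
$d{\left(O,l \right)} = 0$ ($d{\left(O,l \right)} = \frac{l - l}{2} = \frac{1}{2} \cdot 0 = 0$)
$Q{\left(99 \right)} + d{\left(3 \cdot 2 + 7,-114 \right)} = 99 + 0 = 99$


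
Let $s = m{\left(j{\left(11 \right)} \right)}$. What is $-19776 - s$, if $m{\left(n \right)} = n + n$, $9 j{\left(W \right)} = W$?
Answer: $- \frac{178006}{9} \approx -19778.0$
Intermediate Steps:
$j{\left(W \right)} = \frac{W}{9}$
$m{\left(n \right)} = 2 n$
$s = \frac{22}{9}$ ($s = 2 \cdot \frac{1}{9} \cdot 11 = 2 \cdot \frac{11}{9} = \frac{22}{9} \approx 2.4444$)
$-19776 - s = -19776 - \frac{22}{9} = - \frac{178006}{9}$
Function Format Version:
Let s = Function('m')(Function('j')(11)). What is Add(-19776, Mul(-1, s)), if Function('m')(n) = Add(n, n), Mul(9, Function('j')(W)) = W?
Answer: Rational(-178006, 9) ≈ -19778.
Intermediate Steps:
Function('j')(W) = Mul(Rational(1, 9), W)
Function('m')(n) = Mul(2, n)
s = Rational(22, 9) (s = Mul(2, Mul(Rational(1, 9), 11)) = Mul(2, Rational(11, 9)) = Rational(22, 9) ≈ 2.4444)
Add(-19776, Mul(-1, s)) = Add(-19776, Mul(-1, Rational(22, 9))) = Add(-19776, Rational(-22, 9)) = Rational(-178006, 9)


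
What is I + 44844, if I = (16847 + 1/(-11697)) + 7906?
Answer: 814076108/11697 ≈ 69597.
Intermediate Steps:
I = 289535840/11697 (I = (16847 - 1/11697) + 7906 = 197059358/11697 + 7906 = 289535840/11697 ≈ 24753.)
I + 44844 = 289535840/11697 + 44844 = 814076108/11697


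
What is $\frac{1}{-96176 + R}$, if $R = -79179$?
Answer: $- \frac{1}{175355} \approx -5.7027 \cdot 10^{-6}$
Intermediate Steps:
$\frac{1}{-96176 + R} = \frac{1}{-96176 - 79179} = \frac{1}{-175355} = - \frac{1}{175355}$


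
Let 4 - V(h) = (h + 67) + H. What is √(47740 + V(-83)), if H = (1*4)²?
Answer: 8*√746 ≈ 218.50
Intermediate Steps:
H = 16 (H = 4² = 16)
V(h) = -79 - h (V(h) = 4 - ((h + 67) + 16) = 4 - ((67 + h) + 16) = 4 - (83 + h) = 4 + (-83 - h) = -79 - h)
√(47740 + V(-83)) = √(47740 + (-79 - 1*(-83))) = √(47740 + (-79 + 83)) = √(47740 + 4) = √47744 = 8*√746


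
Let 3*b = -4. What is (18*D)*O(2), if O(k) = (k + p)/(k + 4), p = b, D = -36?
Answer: -72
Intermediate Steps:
b = -4/3 (b = (1/3)*(-4) = -4/3 ≈ -1.3333)
p = -4/3 ≈ -1.3333
O(k) = (-4/3 + k)/(4 + k) (O(k) = (k - 4/3)/(k + 4) = (-4/3 + k)/(4 + k))
(18*D)*O(2) = (18*(-36))*((-4/3 + 2)/(4 + 2)) = -648*2/(6*3) = -108*2/3 = -648*1/9 = -72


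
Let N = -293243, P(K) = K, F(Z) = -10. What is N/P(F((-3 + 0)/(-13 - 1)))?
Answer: 293243/10 ≈ 29324.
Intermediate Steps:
N/P(F((-3 + 0)/(-13 - 1))) = -293243/(-10) = -293243*(-⅒) = 293243/10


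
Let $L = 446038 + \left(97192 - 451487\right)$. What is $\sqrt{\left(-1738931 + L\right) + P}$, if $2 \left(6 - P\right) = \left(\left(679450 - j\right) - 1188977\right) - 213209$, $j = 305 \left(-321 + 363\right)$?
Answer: $i \sqrt{1279409} \approx 1131.1 i$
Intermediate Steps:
$j = 12810$ ($j = 305 \cdot 42 = 12810$)
$P = 367779$ ($P = 6 - \frac{\left(\left(679450 - 12810\right) - 1188977\right) - 213209}{2} = 6 - \frac{\left(666640 - 1188977\right) - 213209}{2} = 6 - \frac{-522337 - 213209}{2} = 6 - -367773 = 6 + 367773 = 367779$)
$L = 91743$ ($L = 446038 - 354295 = 91743$)
$\sqrt{\left(-1738931 + L\right) + P} = \sqrt{\left(-1738931 + 91743\right) + 367779} = \sqrt{-1647188 + 367779} = \sqrt{-1279409} = i \sqrt{1279409}$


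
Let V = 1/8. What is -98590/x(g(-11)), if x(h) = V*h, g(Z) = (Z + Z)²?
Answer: -197180/121 ≈ -1629.6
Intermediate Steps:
V = ⅛ ≈ 0.12500
g(Z) = 4*Z² (g(Z) = (2*Z)² = 4*Z²)
x(h) = h/8
-98590/x(g(-11)) = -98590/((4*(-11)²)/8) = -98590/((4*121)/8) = -98590/((⅛)*484) = -98590/121/2 = -98590*2/121 = -197180/121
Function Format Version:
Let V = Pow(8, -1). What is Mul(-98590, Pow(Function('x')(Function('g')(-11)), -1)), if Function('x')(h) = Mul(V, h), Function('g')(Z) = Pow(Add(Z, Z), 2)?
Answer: Rational(-197180, 121) ≈ -1629.6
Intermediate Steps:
V = Rational(1, 8) ≈ 0.12500
Function('g')(Z) = Mul(4, Pow(Z, 2)) (Function('g')(Z) = Pow(Mul(2, Z), 2) = Mul(4, Pow(Z, 2)))
Function('x')(h) = Mul(Rational(1, 8), h)
Mul(-98590, Pow(Function('x')(Function('g')(-11)), -1)) = Mul(-98590, Pow(Mul(Rational(1, 8), Mul(4, Pow(-11, 2))), -1)) = Mul(-98590, Pow(Mul(Rational(1, 8), Mul(4, 121)), -1)) = Mul(-98590, Pow(Mul(Rational(1, 8), 484), -1)) = Mul(-98590, Pow(Rational(121, 2), -1)) = Mul(-98590, Rational(2, 121)) = Rational(-197180, 121)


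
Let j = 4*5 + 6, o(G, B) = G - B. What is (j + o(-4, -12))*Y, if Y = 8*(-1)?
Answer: -272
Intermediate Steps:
Y = -8
j = 26 (j = 20 + 6 = 26)
(j + o(-4, -12))*Y = (26 + (-4 - 1*(-12)))*(-8) = (26 + (-4 + 12))*(-8) = (26 + 8)*(-8) = 34*(-8) = -272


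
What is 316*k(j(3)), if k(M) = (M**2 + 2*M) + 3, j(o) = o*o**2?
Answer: 248376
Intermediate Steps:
j(o) = o**3
k(M) = 3 + M**2 + 2*M
316*k(j(3)) = 316*(3 + (3**3)**2 + 2*3**3) = 316*(3 + 27**2 + 2*27) = 316*(3 + 729 + 54) = 316*786 = 248376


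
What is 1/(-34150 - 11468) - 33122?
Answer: -1510959397/45618 ≈ -33122.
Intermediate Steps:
1/(-34150 - 11468) - 33122 = 1/(-45618) - 33122 = -1/45618 - 33122 = -1510959397/45618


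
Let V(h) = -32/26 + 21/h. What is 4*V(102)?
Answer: -906/221 ≈ -4.0995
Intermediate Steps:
V(h) = -16/13 + 21/h (V(h) = -32*1/26 + 21/h = -16/13 + 21/h)
4*V(102) = 4*(-16/13 + 21/102) = 4*(-16/13 + 21*(1/102)) = 4*(-16/13 + 7/34) = 4*(-453/442) = -906/221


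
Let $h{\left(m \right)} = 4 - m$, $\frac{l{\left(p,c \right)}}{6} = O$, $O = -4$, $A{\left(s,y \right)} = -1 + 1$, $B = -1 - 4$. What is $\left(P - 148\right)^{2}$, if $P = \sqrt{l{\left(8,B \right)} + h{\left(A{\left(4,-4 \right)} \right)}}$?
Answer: $21884 - 592 i \sqrt{5} \approx 21884.0 - 1323.8 i$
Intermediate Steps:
$B = -5$
$A{\left(s,y \right)} = 0$
$l{\left(p,c \right)} = -24$ ($l{\left(p,c \right)} = 6 \left(-4\right) = -24$)
$P = 2 i \sqrt{5}$ ($P = \sqrt{-24 + \left(4 - 0\right)} = \sqrt{-24 + \left(4 + 0\right)} = \sqrt{-24 + 4} = \sqrt{-20} = 2 i \sqrt{5} \approx 4.4721 i$)
$\left(P - 148\right)^{2} = \left(2 i \sqrt{5} - 148\right)^{2} = \left(-148 + 2 i \sqrt{5}\right)^{2}$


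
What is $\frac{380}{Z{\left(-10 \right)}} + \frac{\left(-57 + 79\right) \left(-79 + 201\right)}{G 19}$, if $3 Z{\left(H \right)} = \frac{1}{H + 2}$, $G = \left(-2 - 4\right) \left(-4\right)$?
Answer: $- \frac{1039009}{114} \approx -9114.1$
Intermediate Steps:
$G = 24$ ($G = \left(-6\right) \left(-4\right) = 24$)
$Z{\left(H \right)} = \frac{1}{3 \left(2 + H\right)}$ ($Z{\left(H \right)} = \frac{1}{3 \left(H + 2\right)} = \frac{1}{3 \left(2 + H\right)}$)
$\frac{380}{Z{\left(-10 \right)}} + \frac{\left(-57 + 79\right) \left(-79 + 201\right)}{G 19} = \frac{380}{\frac{1}{3} \frac{1}{2 - 10}} + \frac{\left(-57 + 79\right) \left(-79 + 201\right)}{24 \cdot 19} = \frac{380}{\frac{1}{3} \frac{1}{-8}} + \frac{22 \cdot 122}{456} = \frac{380}{\frac{1}{3} \left(- \frac{1}{8}\right)} + 2684 \cdot \frac{1}{456} = \frac{380}{- \frac{1}{24}} + \frac{671}{114} = 380 \left(-24\right) + \frac{671}{114} = -9120 + \frac{671}{114} = - \frac{1039009}{114}$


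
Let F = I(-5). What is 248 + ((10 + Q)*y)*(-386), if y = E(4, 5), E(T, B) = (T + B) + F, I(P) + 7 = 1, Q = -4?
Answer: -6700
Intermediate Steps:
I(P) = -6 (I(P) = -7 + 1 = -6)
F = -6
E(T, B) = -6 + B + T (E(T, B) = (T + B) - 6 = (B + T) - 6 = -6 + B + T)
y = 3 (y = -6 + 5 + 4 = 3)
248 + ((10 + Q)*y)*(-386) = 248 + ((10 - 4)*3)*(-386) = 248 + (6*3)*(-386) = 248 + 18*(-386) = 248 - 6948 = -6700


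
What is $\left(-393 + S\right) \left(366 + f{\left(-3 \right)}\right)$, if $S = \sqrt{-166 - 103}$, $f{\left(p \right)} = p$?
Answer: $-142659 + 363 i \sqrt{269} \approx -1.4266 \cdot 10^{5} + 5953.6 i$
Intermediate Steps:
$S = i \sqrt{269}$ ($S = \sqrt{-269} = i \sqrt{269} \approx 16.401 i$)
$\left(-393 + S\right) \left(366 + f{\left(-3 \right)}\right) = \left(-393 + i \sqrt{269}\right) \left(366 - 3\right) = \left(-393 + i \sqrt{269}\right) 363 = -142659 + 363 i \sqrt{269}$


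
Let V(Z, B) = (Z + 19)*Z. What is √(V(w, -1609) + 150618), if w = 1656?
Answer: 49*√1218 ≈ 1710.1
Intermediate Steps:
V(Z, B) = Z*(19 + Z) (V(Z, B) = (19 + Z)*Z = Z*(19 + Z))
√(V(w, -1609) + 150618) = √(1656*(19 + 1656) + 150618) = √(1656*1675 + 150618) = √(2773800 + 150618) = √2924418 = 49*√1218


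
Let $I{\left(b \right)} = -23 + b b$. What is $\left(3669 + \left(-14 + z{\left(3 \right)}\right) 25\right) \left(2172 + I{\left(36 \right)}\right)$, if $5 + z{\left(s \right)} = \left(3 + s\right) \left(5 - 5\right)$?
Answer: $11003330$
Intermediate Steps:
$z{\left(s \right)} = -5$ ($z{\left(s \right)} = -5 + \left(3 + s\right) \left(5 - 5\right) = -5 + \left(3 + s\right) 0 = -5 + 0 = -5$)
$I{\left(b \right)} = -23 + b^{2}$
$\left(3669 + \left(-14 + z{\left(3 \right)}\right) 25\right) \left(2172 + I{\left(36 \right)}\right) = \left(3669 + \left(-14 - 5\right) 25\right) \left(2172 - \left(23 - 36^{2}\right)\right) = \left(3669 - 475\right) \left(2172 + \left(-23 + 1296\right)\right) = \left(3669 - 475\right) \left(2172 + 1273\right) = 3194 \cdot 3445 = 11003330$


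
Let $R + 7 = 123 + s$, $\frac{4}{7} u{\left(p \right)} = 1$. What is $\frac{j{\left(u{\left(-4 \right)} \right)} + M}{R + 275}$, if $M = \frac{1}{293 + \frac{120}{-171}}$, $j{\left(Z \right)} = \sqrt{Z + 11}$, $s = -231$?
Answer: $\frac{57}{2665760} + \frac{\sqrt{51}}{320} \approx 0.022338$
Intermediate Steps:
$u{\left(p \right)} = \frac{7}{4}$ ($u{\left(p \right)} = \frac{7}{4} \cdot 1 = \frac{7}{4}$)
$j{\left(Z \right)} = \sqrt{11 + Z}$
$R = -115$ ($R = -7 + \left(123 - 231\right) = -7 - 108 = -115$)
$M = \frac{57}{16661}$ ($M = \frac{1}{293 + 120 \left(- \frac{1}{171}\right)} = \frac{1}{293 - \frac{40}{57}} = \frac{1}{\frac{16661}{57}} = \frac{57}{16661} \approx 0.0034212$)
$\frac{j{\left(u{\left(-4 \right)} \right)} + M}{R + 275} = \frac{\sqrt{11 + \frac{7}{4}} + \frac{57}{16661}}{-115 + 275} = \frac{\sqrt{\frac{51}{4}} + \frac{57}{16661}}{160} = \left(\frac{\sqrt{51}}{2} + \frac{57}{16661}\right) \frac{1}{160} = \left(\frac{57}{16661} + \frac{\sqrt{51}}{2}\right) \frac{1}{160} = \frac{57}{2665760} + \frac{\sqrt{51}}{320}$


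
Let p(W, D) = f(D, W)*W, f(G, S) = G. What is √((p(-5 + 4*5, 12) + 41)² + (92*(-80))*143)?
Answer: I*√1003639 ≈ 1001.8*I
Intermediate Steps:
p(W, D) = D*W
√((p(-5 + 4*5, 12) + 41)² + (92*(-80))*143) = √((12*(-5 + 4*5) + 41)² + (92*(-80))*143) = √((12*(-5 + 20) + 41)² - 7360*143) = √((12*15 + 41)² - 1052480) = √((180 + 41)² - 1052480) = √(221² - 1052480) = √(48841 - 1052480) = √(-1003639) = I*√1003639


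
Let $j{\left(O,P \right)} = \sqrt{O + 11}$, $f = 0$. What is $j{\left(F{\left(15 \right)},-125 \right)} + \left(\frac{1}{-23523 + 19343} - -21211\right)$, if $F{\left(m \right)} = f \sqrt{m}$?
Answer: $\frac{88661979}{4180} + \sqrt{11} \approx 21214.0$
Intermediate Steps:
$F{\left(m \right)} = 0$ ($F{\left(m \right)} = 0 \sqrt{m} = 0$)
$j{\left(O,P \right)} = \sqrt{11 + O}$
$j{\left(F{\left(15 \right)},-125 \right)} + \left(\frac{1}{-23523 + 19343} - -21211\right) = \sqrt{11 + 0} + \left(\frac{1}{-23523 + 19343} - -21211\right) = \sqrt{11} + \left(\frac{1}{-4180} + 21211\right) = \sqrt{11} + \left(- \frac{1}{4180} + 21211\right) = \sqrt{11} + \frac{88661979}{4180} = \frac{88661979}{4180} + \sqrt{11}$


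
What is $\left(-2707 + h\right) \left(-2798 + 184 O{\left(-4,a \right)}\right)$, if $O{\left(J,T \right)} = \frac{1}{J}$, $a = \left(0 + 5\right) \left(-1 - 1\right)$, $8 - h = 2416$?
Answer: $14547060$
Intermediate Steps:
$h = -2408$ ($h = 8 - 2416 = -2408$)
$a = -10$ ($a = 5 \left(-2\right) = -10$)
$\left(-2707 + h\right) \left(-2798 + 184 O{\left(-4,a \right)}\right) = \left(-2707 - 2408\right) \left(-2798 + \frac{184}{-4}\right) = - 5115 \left(-2798 + 184 \left(- \frac{1}{4}\right)\right) = - 5115 \left(-2798 - 46\right) = \left(-5115\right) \left(-2844\right) = 14547060$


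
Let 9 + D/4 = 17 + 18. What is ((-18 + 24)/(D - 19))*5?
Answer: 6/17 ≈ 0.35294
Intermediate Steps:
D = 104 (D = -36 + 4*(17 + 18) = -36 + 4*35 = -36 + 140 = 104)
((-18 + 24)/(D - 19))*5 = ((-18 + 24)/(104 - 19))*5 = (6/85)*5 = 6/17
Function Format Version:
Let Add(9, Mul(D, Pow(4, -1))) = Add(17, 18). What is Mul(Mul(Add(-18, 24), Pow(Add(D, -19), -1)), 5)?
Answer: Rational(6, 17) ≈ 0.35294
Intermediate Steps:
D = 104 (D = Add(-36, Mul(4, Add(17, 18))) = Add(-36, Mul(4, 35)) = Add(-36, 140) = 104)
Mul(Mul(Add(-18, 24), Pow(Add(D, -19), -1)), 5) = Mul(Mul(Add(-18, 24), Pow(Add(104, -19), -1)), 5) = Mul(Mul(6, Pow(85, -1)), 5) = Mul(Mul(6, Rational(1, 85)), 5) = Mul(Rational(6, 85), 5) = Rational(6, 17)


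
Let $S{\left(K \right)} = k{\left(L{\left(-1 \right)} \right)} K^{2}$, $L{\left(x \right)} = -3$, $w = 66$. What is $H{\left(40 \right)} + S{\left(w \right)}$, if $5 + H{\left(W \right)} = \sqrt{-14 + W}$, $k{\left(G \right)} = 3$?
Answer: $13063 + \sqrt{26} \approx 13068.0$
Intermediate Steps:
$S{\left(K \right)} = 3 K^{2}$
$H{\left(W \right)} = -5 + \sqrt{-14 + W}$
$H{\left(40 \right)} + S{\left(w \right)} = \left(-5 + \sqrt{-14 + 40}\right) + 3 \cdot 66^{2} = \left(-5 + \sqrt{26}\right) + 3 \cdot 4356 = \left(-5 + \sqrt{26}\right) + 13068 = 13063 + \sqrt{26}$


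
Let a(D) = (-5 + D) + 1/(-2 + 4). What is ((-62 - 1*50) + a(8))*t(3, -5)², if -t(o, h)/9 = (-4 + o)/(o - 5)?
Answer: -17577/8 ≈ -2197.1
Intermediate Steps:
a(D) = -9/2 + D (a(D) = (-5 + D) + 1/2 = (-5 + D) + ½ = -9/2 + D)
t(o, h) = -9*(-4 + o)/(-5 + o) (t(o, h) = -9*(-4 + o)/(o - 5) = -9*(-4 + o)/(-5 + o))
((-62 - 1*50) + a(8))*t(3, -5)² = ((-62 - 1*50) + (-9/2 + 8))*(9*(4 - 1*3)/(-5 + 3))² = ((-62 - 50) + 7/2)*(9*(4 - 3)/(-2))² = (-112 + 7/2)*(9*(-½)*1)² = -217*(-9/2)²/2 = -217/2*81/4 = -17577/8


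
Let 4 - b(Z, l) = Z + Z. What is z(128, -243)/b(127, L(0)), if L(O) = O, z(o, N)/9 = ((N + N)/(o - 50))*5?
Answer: 729/650 ≈ 1.1215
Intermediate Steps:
z(o, N) = 90*N/(-50 + o) (z(o, N) = 9*(((N + N)/(o - 50))*5) = 9*(((2*N)/(-50 + o))*5) = 9*((2*N/(-50 + o))*5) = 9*(10*N/(-50 + o)) = 90*N/(-50 + o))
b(Z, l) = 4 - 2*Z (b(Z, l) = 4 - (Z + Z) = 4 - 2*Z)
z(128, -243)/b(127, L(0)) = (90*(-243)/(-50 + 128))/(4 - 2*127) = (90*(-243)/78)/(4 - 254) = (90*(-243)*(1/78))/(-250) = -3645/13*(-1/250) = 729/650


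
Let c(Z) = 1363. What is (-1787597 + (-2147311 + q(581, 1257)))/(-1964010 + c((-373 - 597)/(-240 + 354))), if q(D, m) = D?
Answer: 3934327/1962647 ≈ 2.0046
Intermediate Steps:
(-1787597 + (-2147311 + q(581, 1257)))/(-1964010 + c((-373 - 597)/(-240 + 354))) = (-1787597 + (-2147311 + 581))/(-1964010 + 1363) = (-1787597 - 2146730)/(-1962647) = -3934327*(-1/1962647) = 3934327/1962647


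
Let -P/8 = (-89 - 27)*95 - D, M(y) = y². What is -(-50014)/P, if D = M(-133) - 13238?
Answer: 25007/61884 ≈ 0.40409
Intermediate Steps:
D = 4451 (D = (-133)² - 13238 = 17689 - 13238 = 4451)
P = 123768 (P = -8*((-89 - 27)*95 - 1*4451) = -8*(-116*95 - 4451) = -8*(-11020 - 4451) = -8*(-15471) = 123768)
-(-50014)/P = -(-50014)/123768 = -1*(-25007/61884) = 25007/61884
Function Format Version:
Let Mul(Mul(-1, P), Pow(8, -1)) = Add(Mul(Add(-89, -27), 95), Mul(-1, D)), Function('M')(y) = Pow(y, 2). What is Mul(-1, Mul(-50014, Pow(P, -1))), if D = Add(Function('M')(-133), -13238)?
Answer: Rational(25007, 61884) ≈ 0.40409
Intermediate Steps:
D = 4451 (D = Add(Pow(-133, 2), -13238) = Add(17689, -13238) = 4451)
P = 123768 (P = Mul(-8, Add(Mul(Add(-89, -27), 95), Mul(-1, 4451))) = Mul(-8, Add(Mul(-116, 95), -4451)) = Mul(-8, Add(-11020, -4451)) = Mul(-8, -15471) = 123768)
Mul(-1, Mul(-50014, Pow(P, -1))) = Mul(-1, Mul(-50014, Pow(123768, -1))) = Mul(-1, Mul(-50014, Rational(1, 123768))) = Mul(-1, Rational(-25007, 61884)) = Rational(25007, 61884)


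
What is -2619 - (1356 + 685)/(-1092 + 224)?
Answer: -2271251/868 ≈ -2616.6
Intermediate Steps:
-2619 - (1356 + 685)/(-1092 + 224) = -2619 - 2041/(-868) = -2619 - 2041*(-1)/868 = -2619 - 1*(-2041/868) = -2619 + 2041/868 = -2271251/868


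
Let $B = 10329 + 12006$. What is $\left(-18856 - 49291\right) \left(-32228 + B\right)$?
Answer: $674178271$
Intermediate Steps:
$B = 22335$
$\left(-18856 - 49291\right) \left(-32228 + B\right) = \left(-18856 - 49291\right) \left(-32228 + 22335\right) = \left(-68147\right) \left(-9893\right) = 674178271$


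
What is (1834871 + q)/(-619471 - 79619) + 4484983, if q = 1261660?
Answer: 1045134556313/233030 ≈ 4.4850e+6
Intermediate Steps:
(1834871 + q)/(-619471 - 79619) + 4484983 = (1834871 + 1261660)/(-619471 - 79619) + 4484983 = 3096531/(-699090) + 4484983 = 3096531*(-1/699090) + 4484983 = -1032177/233030 + 4484983 = 1045134556313/233030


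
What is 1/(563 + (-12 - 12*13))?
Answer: 1/395 ≈ 0.0025316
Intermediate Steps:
1/(563 + (-12 - 12*13)) = 1/(563 + (-12 - 156)) = 1/(563 - 168) = 1/395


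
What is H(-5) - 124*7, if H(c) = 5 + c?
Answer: -868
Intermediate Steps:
H(-5) - 124*7 = (5 - 5) - 124*7 = 0 - 868 = -868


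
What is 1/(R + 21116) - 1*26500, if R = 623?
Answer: -576083499/21739 ≈ -26500.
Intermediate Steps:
1/(R + 21116) - 1*26500 = 1/(623 + 21116) - 1*26500 = 1/21739 - 26500 = -576083499/21739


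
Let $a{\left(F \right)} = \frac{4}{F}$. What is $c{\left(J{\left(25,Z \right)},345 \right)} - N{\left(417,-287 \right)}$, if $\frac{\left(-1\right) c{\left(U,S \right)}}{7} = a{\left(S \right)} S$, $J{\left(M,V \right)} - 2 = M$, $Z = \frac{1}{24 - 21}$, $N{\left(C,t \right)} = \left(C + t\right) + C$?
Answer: $-575$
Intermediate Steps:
$N{\left(C,t \right)} = t + 2 C$
$Z = \frac{1}{3} \approx 0.33333$
$J{\left(M,V \right)} = 2 + M$
$c{\left(U,S \right)} = -28$ ($c{\left(U,S \right)} = - 7 \frac{4}{S} S = \left(-7\right) 4 = -28$)
$c{\left(J{\left(25,Z \right)},345 \right)} - N{\left(417,-287 \right)} = -28 - \left(-287 + 2 \cdot 417\right) = -28 - \left(-287 + 834\right) = -28 - 547 = -575$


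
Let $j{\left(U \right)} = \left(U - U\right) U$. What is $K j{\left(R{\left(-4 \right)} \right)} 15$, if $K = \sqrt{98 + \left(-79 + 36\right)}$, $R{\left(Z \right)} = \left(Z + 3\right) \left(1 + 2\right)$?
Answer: $0$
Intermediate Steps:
$R{\left(Z \right)} = 9 + 3 Z$ ($R{\left(Z \right)} = \left(3 + Z\right) 3 = 9 + 3 Z$)
$j{\left(U \right)} = 0$ ($j{\left(U \right)} = 0 U = 0$)
$K = \sqrt{55}$ ($K = \sqrt{98 - 43} = \sqrt{55} \approx 7.4162$)
$K j{\left(R{\left(-4 \right)} \right)} 15 = \sqrt{55} \cdot 0 \cdot 15 = 0 \cdot 15 = 0$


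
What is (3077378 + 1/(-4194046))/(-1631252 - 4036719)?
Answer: -12906664891387/23771731100666 ≈ -0.54294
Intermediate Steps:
(3077378 + 1/(-4194046))/(-1631252 - 4036719) = (3077378 - 1/4194046)/(-5667971) = (12906664891387/4194046)*(-1/5667971) = -12906664891387/23771731100666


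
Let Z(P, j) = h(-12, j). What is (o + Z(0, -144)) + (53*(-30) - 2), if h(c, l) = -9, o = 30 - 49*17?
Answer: -2404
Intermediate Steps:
o = -803 (o = 30 - 833 = -803)
Z(P, j) = -9
(o + Z(0, -144)) + (53*(-30) - 2) = (-803 - 9) + (53*(-30) - 2) = -812 + (-1590 - 2) = -812 - 1592 = -2404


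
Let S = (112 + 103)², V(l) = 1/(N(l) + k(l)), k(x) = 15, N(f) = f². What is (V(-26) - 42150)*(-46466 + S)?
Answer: 7019281409/691 ≈ 1.0158e+7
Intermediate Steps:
V(l) = 1/(15 + l²) (V(l) = 1/(l² + 15) = 1/(15 + l²))
S = 46225 (S = 215² = 46225)
(V(-26) - 42150)*(-46466 + S) = (1/(15 + (-26)²) - 42150)*(-46466 + 46225) = (1/(15 + 676) - 42150)*(-241) = (1/691 - 42150)*(-241) = -29125649/691*(-241) = 7019281409/691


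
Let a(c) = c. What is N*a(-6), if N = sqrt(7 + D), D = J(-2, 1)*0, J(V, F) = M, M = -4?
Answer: -6*sqrt(7) ≈ -15.875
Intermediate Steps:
J(V, F) = -4
D = 0 (D = -4*0 = 0)
N = sqrt(7) (N = sqrt(7 + 0) = sqrt(7) ≈ 2.6458)
N*a(-6) = sqrt(7)*(-6) = -6*sqrt(7)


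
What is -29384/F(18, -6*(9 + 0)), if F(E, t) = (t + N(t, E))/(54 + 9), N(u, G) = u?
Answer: 51422/3 ≈ 17141.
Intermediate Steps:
F(E, t) = 2*t/63 (F(E, t) = (t + t)/(54 + 9) = (2*t)/63 = (2*t)*(1/63) = 2*t/63)
-29384/F(18, -6*(9 + 0)) = -29384*(-21/(4*(9 + 0))) = -29384/(2*(-6*9)/63) = -29384/((2/63)*(-54)) = -29384/(-12/7) = -29384*(-7/12) = 51422/3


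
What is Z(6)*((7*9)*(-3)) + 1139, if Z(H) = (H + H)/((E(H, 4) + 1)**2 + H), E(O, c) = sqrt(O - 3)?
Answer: 9694/11 + 567*sqrt(3)/11 ≈ 970.55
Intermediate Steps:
E(O, c) = sqrt(-3 + O)
Z(H) = 2*H/(H + (1 + sqrt(-3 + H))**2) (Z(H) = (H + H)/((sqrt(-3 + H) + 1)**2 + H) = (2*H)/((1 + sqrt(-3 + H))**2 + H) = (2*H)/(H + (1 + sqrt(-3 + H))**2) = 2*H/(H + (1 + sqrt(-3 + H))**2))
Z(6)*((7*9)*(-3)) + 1139 = (6/(-1 + 6 + sqrt(-3 + 6)))*((7*9)*(-3)) + 1139 = (6/(-1 + 6 + sqrt(3)))*(63*(-3)) + 1139 = (6/(5 + sqrt(3)))*(-189) + 1139 = -1134/(5 + sqrt(3)) + 1139 = 1139 - 1134/(5 + sqrt(3))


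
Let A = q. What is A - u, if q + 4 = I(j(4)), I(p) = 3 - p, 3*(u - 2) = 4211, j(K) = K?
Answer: -4232/3 ≈ -1410.7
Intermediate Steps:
u = 4217/3 (u = 2 + (⅓)*4211 = 2 + 4211/3 = 4217/3 ≈ 1405.7)
q = -5 (q = -4 + (3 - 1*4) = -4 + (3 - 4) = -4 - 1 = -5)
A = -5
A - u = -5 - 1*4217/3 = -5 - 4217/3 = -4232/3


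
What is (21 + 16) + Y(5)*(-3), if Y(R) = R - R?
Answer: 37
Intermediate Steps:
Y(R) = 0
(21 + 16) + Y(5)*(-3) = (21 + 16) + 0*(-3) = 37 + 0 = 37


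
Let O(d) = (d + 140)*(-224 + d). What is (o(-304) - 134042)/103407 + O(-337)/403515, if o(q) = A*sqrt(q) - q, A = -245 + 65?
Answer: -4726339739/4636252845 - 240*I*sqrt(19)/34469 ≈ -1.0194 - 0.03035*I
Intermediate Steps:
A = -180
O(d) = (-224 + d)*(140 + d) (O(d) = (140 + d)*(-224 + d) = (-224 + d)*(140 + d))
o(q) = -q - 180*sqrt(q) (o(q) = -180*sqrt(q) - q = -q - 180*sqrt(q))
(o(-304) - 134042)/103407 + O(-337)/403515 = ((-1*(-304) - 720*I*sqrt(19)) - 134042)/103407 + (-31360 + (-337)**2 - 84*(-337))/403515 = ((304 - 720*I*sqrt(19)) - 134042)*(1/103407) + (-31360 + 113569 + 28308)*(1/403515) = ((304 - 720*I*sqrt(19)) - 134042)*(1/103407) + 110517*(1/403515) = (-133738 - 720*I*sqrt(19))*(1/103407) + 36839/134505 = (-133738/103407 - 240*I*sqrt(19)/34469) + 36839/134505 = -4726339739/4636252845 - 240*I*sqrt(19)/34469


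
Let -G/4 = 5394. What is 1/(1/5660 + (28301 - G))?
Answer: 5660/282303821 ≈ 2.0049e-5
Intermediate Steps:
G = -21576 (G = -4*5394 = -21576)
1/(1/5660 + (28301 - G)) = 1/(1/5660 + (28301 - 1*(-21576))) = 1/(1/5660 + (28301 + 21576)) = 1/(1/5660 + 49877) = 1/(282303821/5660) = 5660/282303821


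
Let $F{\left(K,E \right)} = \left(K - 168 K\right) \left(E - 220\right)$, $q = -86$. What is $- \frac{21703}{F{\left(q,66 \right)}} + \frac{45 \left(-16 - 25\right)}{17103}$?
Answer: $- \frac{112408747}{1146288668} \approx -0.098063$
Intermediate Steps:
$F{\left(K,E \right)} = - 167 K \left(-220 + E\right)$
$- \frac{21703}{F{\left(q,66 \right)}} + \frac{45 \left(-16 - 25\right)}{17103} = - \frac{21703}{167 \left(-86\right) \left(220 - 66\right)} + \frac{45 \left(-16 - 25\right)}{17103} = - \frac{21703}{167 \left(-86\right) \left(220 - 66\right)} + 45 \left(-41\right) \frac{1}{17103} = - \frac{21703}{167 \left(-86\right) 154} - \frac{615}{5701} = - \frac{21703}{-2211748} - \frac{615}{5701} = \left(-21703\right) \left(- \frac{1}{2211748}\right) - \frac{615}{5701} = \frac{1973}{201068} - \frac{615}{5701} = - \frac{112408747}{1146288668}$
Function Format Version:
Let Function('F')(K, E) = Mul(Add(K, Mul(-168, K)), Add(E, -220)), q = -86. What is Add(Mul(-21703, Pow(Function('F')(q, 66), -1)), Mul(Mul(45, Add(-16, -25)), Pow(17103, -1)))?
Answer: Rational(-112408747, 1146288668) ≈ -0.098063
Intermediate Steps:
Function('F')(K, E) = Mul(-167, K, Add(-220, E)) (Function('F')(K, E) = Mul(Mul(-167, K), Add(-220, E)) = Mul(-167, K, Add(-220, E)))
Add(Mul(-21703, Pow(Function('F')(q, 66), -1)), Mul(Mul(45, Add(-16, -25)), Pow(17103, -1))) = Add(Mul(-21703, Pow(Mul(167, -86, Add(220, Mul(-1, 66))), -1)), Mul(Mul(45, Add(-16, -25)), Pow(17103, -1))) = Add(Mul(-21703, Pow(Mul(167, -86, Add(220, -66)), -1)), Mul(Mul(45, -41), Rational(1, 17103))) = Add(Mul(-21703, Pow(Mul(167, -86, 154), -1)), Mul(-1845, Rational(1, 17103))) = Add(Mul(-21703, Pow(-2211748, -1)), Rational(-615, 5701)) = Add(Mul(-21703, Rational(-1, 2211748)), Rational(-615, 5701)) = Add(Rational(1973, 201068), Rational(-615, 5701)) = Rational(-112408747, 1146288668)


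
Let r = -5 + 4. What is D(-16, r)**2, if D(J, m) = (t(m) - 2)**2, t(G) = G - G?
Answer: 16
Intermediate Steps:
t(G) = 0
r = -1
D(J, m) = 4 (D(J, m) = (0 - 2)**2 = (-2)**2 = 4)
D(-16, r)**2 = 4**2 = 16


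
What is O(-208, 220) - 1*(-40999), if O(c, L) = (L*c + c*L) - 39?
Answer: -50560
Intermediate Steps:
O(c, L) = -39 + 2*L*c (O(c, L) = (L*c + L*c) - 39 = 2*L*c - 39 = -39 + 2*L*c)
O(-208, 220) - 1*(-40999) = (-39 + 2*220*(-208)) - 1*(-40999) = (-39 - 91520) + 40999 = -91559 + 40999 = -50560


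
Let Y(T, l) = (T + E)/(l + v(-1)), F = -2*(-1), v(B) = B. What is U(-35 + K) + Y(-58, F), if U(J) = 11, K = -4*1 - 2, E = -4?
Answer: -51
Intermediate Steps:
K = -6 (K = -4 - 2 = -6)
F = 2
Y(T, l) = (-4 + T)/(-1 + l) (Y(T, l) = (T - 4)/(l - 1) = (-4 + T)/(-1 + l))
U(-35 + K) + Y(-58, F) = 11 + (-4 - 58)/(-1 + 2) = 11 - 62/1 = 11 + 1*(-62) = 11 - 62 = -51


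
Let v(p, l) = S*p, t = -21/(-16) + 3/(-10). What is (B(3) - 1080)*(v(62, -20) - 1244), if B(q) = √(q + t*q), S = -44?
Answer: 4289760 - 993*√2415/5 ≈ 4.2800e+6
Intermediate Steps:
t = 81/80 (t = -21*(-1/16) + 3*(-⅒) = 21/16 - 3/10 = 81/80 ≈ 1.0125)
v(p, l) = -44*p
B(q) = √805*√q/20 (B(q) = √(q + 81*q/80) = √(161*q/80) = √805*√q/20)
(B(3) - 1080)*(v(62, -20) - 1244) = (√805*√3/20 - 1080)*(-44*62 - 1244) = (√2415/20 - 1080)*(-2728 - 1244) = (-1080 + √2415/20)*(-3972) = 4289760 - 993*√2415/5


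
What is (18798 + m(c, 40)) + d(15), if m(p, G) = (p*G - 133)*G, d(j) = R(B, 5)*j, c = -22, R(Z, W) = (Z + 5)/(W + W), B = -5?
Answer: -21722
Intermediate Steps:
R(Z, W) = (5 + Z)/(2*W) (R(Z, W) = (5 + Z)/((2*W)) = (5 + Z)*(1/(2*W)) = (5 + Z)/(2*W))
d(j) = 0 (d(j) = ((½)*(5 - 5)/5)*j = ((½)*(⅕)*0)*j = 0*j = 0)
m(p, G) = G*(-133 + G*p) (m(p, G) = (G*p - 133)*G = (-133 + G*p)*G = G*(-133 + G*p))
(18798 + m(c, 40)) + d(15) = (18798 + 40*(-133 + 40*(-22))) + 0 = (18798 + 40*(-133 - 880)) + 0 = (18798 + 40*(-1013)) + 0 = (18798 - 40520) + 0 = -21722 + 0 = -21722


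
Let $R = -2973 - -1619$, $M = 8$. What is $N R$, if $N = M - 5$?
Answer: $-4062$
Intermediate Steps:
$R = -1354$ ($R = -2973 + 1619 = -1354$)
$N = 3$ ($N = 8 - 5 = 3$)
$N R = 3 \left(-1354\right) = -4062$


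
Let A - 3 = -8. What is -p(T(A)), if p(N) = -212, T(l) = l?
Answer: 212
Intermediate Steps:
A = -5 (A = 3 - 8 = -5)
-p(T(A)) = -1*(-212) = 212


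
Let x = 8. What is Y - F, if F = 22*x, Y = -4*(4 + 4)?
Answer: -208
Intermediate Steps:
Y = -32 (Y = -4*8 = -32)
F = 176 (F = 22*8 = 176)
Y - F = -32 - 1*176 = -32 - 176 = -208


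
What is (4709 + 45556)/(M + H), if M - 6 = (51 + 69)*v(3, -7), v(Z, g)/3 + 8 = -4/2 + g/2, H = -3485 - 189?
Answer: -50265/8528 ≈ -5.8941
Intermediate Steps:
H = -3674
v(Z, g) = -30 + 3*g/2 (v(Z, g) = -24 + 3*(-4/2 + g/2) = -24 + 3*(-4*1/2 + g*(1/2)) = -24 + 3*(-2 + g/2) = -24 + (-6 + 3*g/2) = -30 + 3*g/2)
M = -4854 (M = 6 + (51 + 69)*(-30 + (3/2)*(-7)) = 6 + 120*(-30 - 21/2) = 6 + 120*(-81/2) = 6 - 4860 = -4854)
(4709 + 45556)/(M + H) = (4709 + 45556)/(-4854 - 3674) = 50265/(-8528) = 50265*(-1/8528) = -50265/8528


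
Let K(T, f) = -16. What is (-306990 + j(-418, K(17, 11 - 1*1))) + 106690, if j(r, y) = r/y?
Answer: -1602191/8 ≈ -2.0027e+5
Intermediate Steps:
(-306990 + j(-418, K(17, 11 - 1*1))) + 106690 = (-306990 - 418/(-16)) + 106690 = (-306990 - 418*(-1/16)) + 106690 = (-306990 + 209/8) + 106690 = -2455711/8 + 106690 = -1602191/8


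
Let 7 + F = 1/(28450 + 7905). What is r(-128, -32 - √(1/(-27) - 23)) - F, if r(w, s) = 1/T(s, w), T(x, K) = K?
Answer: 32537597/4653440 ≈ 6.9922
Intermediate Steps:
F = -254484/36355 (F = -7 + 1/(28450 + 7905) = -7 + 1/36355 = -254484/36355 ≈ -7.0000)
r(w, s) = 1/w
r(-128, -32 - √(1/(-27) - 23)) - F = 1/(-128) - 1*(-254484/36355) = -1/128 + 254484/36355 = 32537597/4653440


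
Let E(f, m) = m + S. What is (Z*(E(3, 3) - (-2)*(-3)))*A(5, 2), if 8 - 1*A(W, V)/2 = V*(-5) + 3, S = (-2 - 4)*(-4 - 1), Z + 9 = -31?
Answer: -32400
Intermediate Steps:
Z = -40 (Z = -9 - 31 = -40)
S = 30 (S = -6*(-5) = 30)
E(f, m) = 30 + m (E(f, m) = m + 30 = 30 + m)
A(W, V) = 10 + 10*V (A(W, V) = 16 - 2*(V*(-5) + 3) = 16 - 2*(-5*V + 3) = 16 - 2*(3 - 5*V) = 16 + (-6 + 10*V) = 10 + 10*V)
(Z*(E(3, 3) - (-2)*(-3)))*A(5, 2) = (-40*((30 + 3) - (-2)*(-3)))*(10 + 10*2) = (-40*(33 - 1*6))*(10 + 20) = -40*(33 - 6)*30 = -40*27*30 = -1080*30 = -32400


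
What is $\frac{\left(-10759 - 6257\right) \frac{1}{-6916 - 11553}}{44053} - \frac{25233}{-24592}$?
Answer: $\frac{20530362144153}{20008416563344} \approx 1.0261$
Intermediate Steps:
$\frac{\left(-10759 - 6257\right) \frac{1}{-6916 - 11553}}{44053} - \frac{25233}{-24592} = - \frac{17016}{-6916 + \left(-12244 + 691\right)} \frac{1}{44053} - - \frac{25233}{24592} = - \frac{17016}{-6916 - 11553} \cdot \frac{1}{44053} + \frac{25233}{24592} = - \frac{17016}{-18469} \cdot \frac{1}{44053} + \frac{25233}{24592} = \left(-17016\right) \left(- \frac{1}{18469}\right) \frac{1}{44053} + \frac{25233}{24592} = \frac{17016}{18469} \cdot \frac{1}{44053} + \frac{25233}{24592} = \frac{17016}{813614857} + \frac{25233}{24592} = \frac{20530362144153}{20008416563344}$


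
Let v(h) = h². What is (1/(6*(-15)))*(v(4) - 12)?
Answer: -2/45 ≈ -0.044444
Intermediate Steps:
(1/(6*(-15)))*(v(4) - 12) = (1/(6*(-15)))*(4² - 12) = ((⅙)*(-1/15))*(16 - 12) = -1/90*4 = -2/45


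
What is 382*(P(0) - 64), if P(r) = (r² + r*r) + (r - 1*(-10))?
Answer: -20628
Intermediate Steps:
P(r) = 10 + r + 2*r² (P(r) = (r² + r²) + (r + 10) = 2*r² + (10 + r) = 10 + r + 2*r²)
382*(P(0) - 64) = 382*((10 + 0 + 2*0²) - 64) = 382*((10 + 0 + 2*0) - 64) = 382*((10 + 0 + 0) - 64) = 382*(10 - 64) = 382*(-54) = -20628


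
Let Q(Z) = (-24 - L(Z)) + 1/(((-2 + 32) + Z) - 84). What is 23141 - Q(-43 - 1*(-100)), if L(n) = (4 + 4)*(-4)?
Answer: 69398/3 ≈ 23133.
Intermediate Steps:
L(n) = -32 (L(n) = 8*(-4) = -32)
Q(Z) = 8 + 1/(-54 + Z) (Q(Z) = (-24 - 1*(-32)) + 1/(((-2 + 32) + Z) - 84) = (-24 + 32) + 1/((30 + Z) - 84) = 8 + 1/(-54 + Z))
23141 - Q(-43 - 1*(-100)) = 23141 - (-431 + 8*(-43 - 1*(-100)))/(-54 + (-43 - 1*(-100))) = 23141 - (-431 + 8*(-43 + 100))/(-54 + (-43 + 100)) = 23141 - (-431 + 8*57)/(-54 + 57) = 23141 - (-431 + 456)/3 = 23141 - 25/3 = 69398/3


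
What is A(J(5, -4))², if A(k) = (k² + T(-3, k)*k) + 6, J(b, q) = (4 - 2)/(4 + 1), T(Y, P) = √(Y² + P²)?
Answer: 24632/625 + 616*√229/625 ≈ 54.326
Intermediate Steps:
T(Y, P) = √(P² + Y²)
J(b, q) = ⅖ (J(b, q) = 2/5 = 2*(⅕) = ⅖)
A(k) = 6 + k² + k*√(9 + k²) (A(k) = (k² + √(k² + (-3)²)*k) + 6 = (k² + √(k² + 9)*k) + 6 = (k² + √(9 + k²)*k) + 6 = (k² + k*√(9 + k²)) + 6 = 6 + k² + k*√(9 + k²))
A(J(5, -4))² = (6 + (⅖)² + 2*√(9 + (⅖)²)/5)² = (6 + 4/25 + 2*√(9 + 4/25)/5)² = (6 + 4/25 + 2*√(229/25)/5)² = (6 + 4/25 + 2*(√229/5)/5)² = (6 + 4/25 + 2*√229/25)² = (154/25 + 2*√229/25)²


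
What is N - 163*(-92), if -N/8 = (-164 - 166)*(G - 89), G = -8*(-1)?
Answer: -198844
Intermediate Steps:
G = 8
N = -213840 (N = -8*(-164 - 166)*(8 - 89) = -(-2640)*(-81) = -8*26730 = -213840)
N - 163*(-92) = -213840 - 163*(-92) = -213840 + 14996 = -198844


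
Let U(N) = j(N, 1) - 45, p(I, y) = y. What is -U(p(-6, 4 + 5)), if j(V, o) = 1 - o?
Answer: 45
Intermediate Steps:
U(N) = -45 (U(N) = (1 - 1*1) - 45 = (1 - 1) - 45 = 0 - 45 = -45)
-U(p(-6, 4 + 5)) = -1*(-45) = 45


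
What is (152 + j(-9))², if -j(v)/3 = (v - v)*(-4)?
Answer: 23104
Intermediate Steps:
j(v) = 0 (j(v) = -3*(v - v)*(-4) = -0*(-4) = -3*0 = 0)
(152 + j(-9))² = (152 + 0)² = 152² = 23104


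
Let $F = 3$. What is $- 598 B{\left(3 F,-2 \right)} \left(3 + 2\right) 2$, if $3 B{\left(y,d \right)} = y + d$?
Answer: $- \frac{41860}{3} \approx -13953.0$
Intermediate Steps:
$B{\left(y,d \right)} = \frac{d}{3} + \frac{y}{3}$ ($B{\left(y,d \right)} = \frac{y + d}{3} = \frac{d + y}{3} = \frac{d}{3} + \frac{y}{3}$)
$- 598 B{\left(3 F,-2 \right)} \left(3 + 2\right) 2 = - 598 \left(\frac{1}{3} \left(-2\right) + \frac{3 \cdot 3}{3}\right) \left(3 + 2\right) 2 = - 598 \left(- \frac{2}{3} + \frac{1}{3} \cdot 9\right) 5 \cdot 2 = - 598 \left(- \frac{2}{3} + 3\right) 5 \cdot 2 = - 598 \cdot \frac{7}{3} \cdot 5 \cdot 2 = - 598 \cdot \frac{35}{3} \cdot 2 = \left(-598\right) \frac{70}{3} = - \frac{41860}{3}$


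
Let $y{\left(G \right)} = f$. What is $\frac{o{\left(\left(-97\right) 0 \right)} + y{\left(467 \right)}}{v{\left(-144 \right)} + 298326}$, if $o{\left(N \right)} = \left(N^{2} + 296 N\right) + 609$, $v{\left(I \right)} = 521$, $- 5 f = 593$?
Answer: $\frac{2452}{1494235} \approx 0.001641$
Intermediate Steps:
$f = - \frac{593}{5}$ ($f = \left(- \frac{1}{5}\right) 593 = - \frac{593}{5} \approx -118.6$)
$y{\left(G \right)} = - \frac{593}{5}$
$o{\left(N \right)} = 609 + N^{2} + 296 N$
$\frac{o{\left(\left(-97\right) 0 \right)} + y{\left(467 \right)}}{v{\left(-144 \right)} + 298326} = \frac{\left(609 + \left(\left(-97\right) 0\right)^{2} + 296 \left(\left(-97\right) 0\right)\right) - \frac{593}{5}}{521 + 298326} = \frac{\left(609 + 0^{2} + 296 \cdot 0\right) - \frac{593}{5}}{298847} = \left(\left(609 + 0 + 0\right) - \frac{593}{5}\right) \frac{1}{298847} = \left(609 - \frac{593}{5}\right) \frac{1}{298847} = \frac{2452}{5} \cdot \frac{1}{298847} = \frac{2452}{1494235}$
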